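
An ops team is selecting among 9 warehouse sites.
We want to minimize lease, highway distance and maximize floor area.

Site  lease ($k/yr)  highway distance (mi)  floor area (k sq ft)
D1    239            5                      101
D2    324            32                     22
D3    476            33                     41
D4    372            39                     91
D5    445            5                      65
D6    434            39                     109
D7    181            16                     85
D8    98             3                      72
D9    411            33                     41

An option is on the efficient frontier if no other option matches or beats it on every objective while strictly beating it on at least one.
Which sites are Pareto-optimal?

D1: not dominated.
D2: dominated by D1 (lease 239≤324, highway distance 5≤32, floor area 101≥22).
D3: dominated by D1 (lease 239≤476, highway distance 5≤33, floor area 101≥41).
D4: dominated by D1 (lease 239≤372, highway distance 5≤39, floor area 101≥91).
D5: dominated by D1 (lease 239≤445, highway distance 5≤5, floor area 101≥65).
D6: not dominated (best floor area).
D7: not dominated.
D8: not dominated (best lease).
D9: dominated by D1 (lease 239≤411, highway distance 5≤33, floor area 101≥41).

D1, D6, D7, D8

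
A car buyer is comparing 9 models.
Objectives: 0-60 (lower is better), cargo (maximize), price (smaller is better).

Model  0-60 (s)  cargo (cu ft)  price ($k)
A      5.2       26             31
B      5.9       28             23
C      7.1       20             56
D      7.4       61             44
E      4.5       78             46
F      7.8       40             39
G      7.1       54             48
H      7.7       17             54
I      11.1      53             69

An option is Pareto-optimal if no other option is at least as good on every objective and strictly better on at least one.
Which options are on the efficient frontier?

A: not dominated.
B: not dominated (best price).
C: dominated by A (0-60 5.2≤7.1, cargo 26≥20, price 31≤56).
D: not dominated.
E: not dominated (best 0-60).
F: not dominated.
G: dominated by E (0-60 4.5≤7.1, cargo 78≥54, price 46≤48).
H: dominated by A (0-60 5.2≤7.7, cargo 26≥17, price 31≤54).
I: dominated by D (0-60 7.4≤11.1, cargo 61≥53, price 44≤69).

A, B, D, E, F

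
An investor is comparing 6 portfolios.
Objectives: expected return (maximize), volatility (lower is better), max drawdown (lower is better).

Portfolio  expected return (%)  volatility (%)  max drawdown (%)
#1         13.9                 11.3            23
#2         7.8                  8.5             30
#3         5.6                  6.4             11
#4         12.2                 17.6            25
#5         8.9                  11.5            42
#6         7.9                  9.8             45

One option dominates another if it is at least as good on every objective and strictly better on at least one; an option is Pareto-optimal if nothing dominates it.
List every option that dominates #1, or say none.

none

#2: worse on expected return (7.8 vs 13.9).
#3: worse on expected return (5.6 vs 13.9).
#4: worse on expected return (12.2 vs 13.9).
#5: worse on expected return (8.9 vs 13.9).
#6: worse on expected return (7.9 vs 13.9).
No option dominates #1.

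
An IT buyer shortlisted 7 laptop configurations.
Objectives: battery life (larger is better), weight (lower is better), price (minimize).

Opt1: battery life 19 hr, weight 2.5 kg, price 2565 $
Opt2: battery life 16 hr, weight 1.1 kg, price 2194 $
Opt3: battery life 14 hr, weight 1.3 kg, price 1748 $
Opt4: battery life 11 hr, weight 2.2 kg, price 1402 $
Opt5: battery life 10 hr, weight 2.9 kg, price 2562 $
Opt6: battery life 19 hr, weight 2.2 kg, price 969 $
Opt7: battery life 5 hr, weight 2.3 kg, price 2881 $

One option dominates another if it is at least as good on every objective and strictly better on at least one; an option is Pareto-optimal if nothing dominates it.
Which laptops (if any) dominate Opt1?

Opt6

Opt6: battery life 19≥19, weight 2.2≤2.5, price 969≤2565 — dominates Opt1.
Others (Opt2, Opt3, Opt4, Opt5, Opt7) are each worse than Opt1 on at least one objective.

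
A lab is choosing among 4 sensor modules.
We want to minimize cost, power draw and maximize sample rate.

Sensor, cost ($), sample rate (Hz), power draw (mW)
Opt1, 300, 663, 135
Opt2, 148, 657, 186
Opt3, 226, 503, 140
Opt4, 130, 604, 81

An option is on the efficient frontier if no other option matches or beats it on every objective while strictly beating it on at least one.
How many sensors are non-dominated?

3

Opt1: not dominated (best sample rate).
Opt2: not dominated.
Opt3: dominated by Opt4 (cost 130≤226, sample rate 604≥503, power draw 81≤140).
Opt4: not dominated (best cost).
Pareto-optimal: Opt1, Opt2, Opt4 → 3.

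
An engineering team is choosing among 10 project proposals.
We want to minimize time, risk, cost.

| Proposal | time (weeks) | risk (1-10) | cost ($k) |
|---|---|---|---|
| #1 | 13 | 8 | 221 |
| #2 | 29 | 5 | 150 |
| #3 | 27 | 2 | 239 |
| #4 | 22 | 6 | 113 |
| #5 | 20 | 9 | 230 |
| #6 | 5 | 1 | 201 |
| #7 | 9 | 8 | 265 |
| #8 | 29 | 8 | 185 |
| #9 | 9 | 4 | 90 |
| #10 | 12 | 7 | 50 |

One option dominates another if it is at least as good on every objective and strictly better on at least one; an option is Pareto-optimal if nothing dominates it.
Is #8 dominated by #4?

#4 vs #8: time 22≤29, risk 6≤8, cost 113≤185 — #4 is at least as good on every objective with at least one strict improvement.

Yes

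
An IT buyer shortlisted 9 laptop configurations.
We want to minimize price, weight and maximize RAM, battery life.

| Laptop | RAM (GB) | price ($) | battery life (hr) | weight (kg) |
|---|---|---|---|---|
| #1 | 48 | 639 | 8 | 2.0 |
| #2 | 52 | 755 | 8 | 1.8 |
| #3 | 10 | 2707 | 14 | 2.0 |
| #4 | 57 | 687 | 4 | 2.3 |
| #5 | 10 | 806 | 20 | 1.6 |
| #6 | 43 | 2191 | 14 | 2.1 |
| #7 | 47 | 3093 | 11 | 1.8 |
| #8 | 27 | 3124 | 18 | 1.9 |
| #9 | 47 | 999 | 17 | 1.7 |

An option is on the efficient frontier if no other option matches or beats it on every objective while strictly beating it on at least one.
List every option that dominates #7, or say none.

#9

#9: RAM 47≥47, price 999≤3093, battery life 17≥11, weight 1.7≤1.8 — dominates #7.
Others (#1, #2, #3, #4, #5, #6, #8) are each worse than #7 on at least one objective.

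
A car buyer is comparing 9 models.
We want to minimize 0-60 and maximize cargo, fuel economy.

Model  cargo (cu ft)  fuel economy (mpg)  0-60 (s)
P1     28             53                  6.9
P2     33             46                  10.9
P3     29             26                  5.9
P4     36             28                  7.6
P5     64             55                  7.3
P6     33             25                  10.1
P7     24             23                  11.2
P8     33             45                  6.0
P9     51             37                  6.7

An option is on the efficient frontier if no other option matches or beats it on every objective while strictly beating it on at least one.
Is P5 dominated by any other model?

No

P1: worse on cargo (28 vs 64).
P2: worse on cargo (33 vs 64).
P3: worse on cargo (29 vs 64).
P4: worse on cargo (36 vs 64).
P6: worse on cargo (33 vs 64).
P7: worse on cargo (24 vs 64).
P8: worse on cargo (33 vs 64).
P9: worse on cargo (51 vs 64).
No option is at least as good as P5 on every objective and strictly better on one.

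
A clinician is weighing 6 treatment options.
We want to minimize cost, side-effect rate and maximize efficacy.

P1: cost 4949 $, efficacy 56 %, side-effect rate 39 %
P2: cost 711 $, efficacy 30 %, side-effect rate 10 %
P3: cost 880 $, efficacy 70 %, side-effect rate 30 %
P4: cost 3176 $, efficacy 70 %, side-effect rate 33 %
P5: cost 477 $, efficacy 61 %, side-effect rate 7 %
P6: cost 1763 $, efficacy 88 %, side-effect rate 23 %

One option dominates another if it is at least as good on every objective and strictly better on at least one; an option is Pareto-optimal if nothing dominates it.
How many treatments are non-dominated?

P1: dominated by P3 (cost 880≤4949, efficacy 70≥56, side-effect rate 30≤39).
P2: dominated by P5 (cost 477≤711, efficacy 61≥30, side-effect rate 7≤10).
P3: not dominated.
P4: dominated by P3 (cost 880≤3176, efficacy 70≥70, side-effect rate 30≤33).
P5: not dominated (best cost).
P6: not dominated (best efficacy).
Pareto-optimal: P3, P5, P6 → 3.

3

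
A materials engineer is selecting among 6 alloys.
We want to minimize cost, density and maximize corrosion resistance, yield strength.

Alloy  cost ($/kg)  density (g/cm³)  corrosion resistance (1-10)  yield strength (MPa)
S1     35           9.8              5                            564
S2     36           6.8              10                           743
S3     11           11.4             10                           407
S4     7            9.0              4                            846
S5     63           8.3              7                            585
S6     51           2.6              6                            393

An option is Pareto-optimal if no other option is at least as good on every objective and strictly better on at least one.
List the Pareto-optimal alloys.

S1: not dominated.
S2: not dominated.
S3: not dominated.
S4: not dominated (best cost).
S5: dominated by S2 (cost 36≤63, density 6.8≤8.3, corrosion resistance 10≥7, yield strength 743≥585).
S6: not dominated (best density).

S1, S2, S3, S4, S6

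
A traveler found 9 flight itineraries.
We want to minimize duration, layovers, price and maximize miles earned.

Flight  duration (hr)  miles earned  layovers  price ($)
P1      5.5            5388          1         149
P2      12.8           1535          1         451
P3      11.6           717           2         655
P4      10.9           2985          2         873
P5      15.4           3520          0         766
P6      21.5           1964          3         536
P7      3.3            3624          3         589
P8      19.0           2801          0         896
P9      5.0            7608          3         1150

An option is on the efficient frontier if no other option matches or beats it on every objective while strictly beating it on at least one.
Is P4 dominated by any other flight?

Yes

P1 vs P4: duration 5.5≤10.9, miles earned 5388≥2985, layovers 1≤2, price 149≤873 — P1 is at least as good on every objective and strictly better on at least one, so P1 dominates P4.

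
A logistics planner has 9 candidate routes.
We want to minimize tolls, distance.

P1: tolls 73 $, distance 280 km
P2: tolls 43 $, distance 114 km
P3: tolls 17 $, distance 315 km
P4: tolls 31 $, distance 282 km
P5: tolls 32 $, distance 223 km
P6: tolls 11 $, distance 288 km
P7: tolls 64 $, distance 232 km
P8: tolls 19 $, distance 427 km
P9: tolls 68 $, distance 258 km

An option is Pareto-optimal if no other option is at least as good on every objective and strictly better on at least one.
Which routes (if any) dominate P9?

P2: tolls 43≤68, distance 114≤258 — dominates P9.
P5: tolls 32≤68, distance 223≤258 — dominates P9.
P7: tolls 64≤68, distance 232≤258 — dominates P9.
Others (P1, P3, P4, P6, P8) are each worse than P9 on at least one objective.

P2, P5, P7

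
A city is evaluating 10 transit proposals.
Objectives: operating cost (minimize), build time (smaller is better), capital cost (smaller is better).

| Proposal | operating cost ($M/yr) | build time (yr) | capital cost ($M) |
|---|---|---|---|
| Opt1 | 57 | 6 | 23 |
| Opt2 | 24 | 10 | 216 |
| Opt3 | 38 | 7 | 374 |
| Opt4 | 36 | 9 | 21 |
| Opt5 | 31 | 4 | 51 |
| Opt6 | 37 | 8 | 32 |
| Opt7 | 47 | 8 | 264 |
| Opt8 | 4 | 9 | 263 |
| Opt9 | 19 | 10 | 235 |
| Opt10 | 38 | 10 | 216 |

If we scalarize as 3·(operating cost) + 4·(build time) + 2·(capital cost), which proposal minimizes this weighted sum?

Opt4

Opt1: 3·57 + 4·6 + 2·23 = 241
Opt2: 3·24 + 4·10 + 2·216 = 544
Opt3: 3·38 + 4·7 + 2·374 = 890
Opt4: 3·36 + 4·9 + 2·21 = 186
Opt5: 3·31 + 4·4 + 2·51 = 211
Opt6: 3·37 + 4·8 + 2·32 = 207
Opt7: 3·47 + 4·8 + 2·264 = 701
Opt8: 3·4 + 4·9 + 2·263 = 574
Opt9: 3·19 + 4·10 + 2·235 = 567
Opt10: 3·38 + 4·10 + 2·216 = 586
Lowest: Opt4 at 186.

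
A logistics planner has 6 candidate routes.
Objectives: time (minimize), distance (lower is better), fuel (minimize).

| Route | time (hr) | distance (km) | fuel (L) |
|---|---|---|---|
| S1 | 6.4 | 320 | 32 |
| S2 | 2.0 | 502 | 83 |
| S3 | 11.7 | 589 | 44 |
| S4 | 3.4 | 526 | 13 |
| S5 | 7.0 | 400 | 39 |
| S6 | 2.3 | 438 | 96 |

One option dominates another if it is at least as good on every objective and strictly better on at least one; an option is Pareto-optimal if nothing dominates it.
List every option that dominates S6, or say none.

none

S1: worse on time (6.4 vs 2.3).
S2: worse on distance (502 vs 438).
S3: worse on time (11.7 vs 2.3).
S4: worse on time (3.4 vs 2.3).
S5: worse on time (7.0 vs 2.3).
No option dominates S6.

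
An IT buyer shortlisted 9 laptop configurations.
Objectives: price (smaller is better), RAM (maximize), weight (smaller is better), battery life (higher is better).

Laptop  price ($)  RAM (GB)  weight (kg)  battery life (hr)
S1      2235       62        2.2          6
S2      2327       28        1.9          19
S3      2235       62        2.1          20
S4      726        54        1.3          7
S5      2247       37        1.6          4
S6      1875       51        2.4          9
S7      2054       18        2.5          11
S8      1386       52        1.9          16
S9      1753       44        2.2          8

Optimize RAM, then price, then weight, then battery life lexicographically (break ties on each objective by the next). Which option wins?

S3

First maximize RAM: best is 62, kept {S1, S3}.
Then minimize price: best is 2235, kept {S1, S3}.
Then minimize weight: best is 2.1, kept {S3}.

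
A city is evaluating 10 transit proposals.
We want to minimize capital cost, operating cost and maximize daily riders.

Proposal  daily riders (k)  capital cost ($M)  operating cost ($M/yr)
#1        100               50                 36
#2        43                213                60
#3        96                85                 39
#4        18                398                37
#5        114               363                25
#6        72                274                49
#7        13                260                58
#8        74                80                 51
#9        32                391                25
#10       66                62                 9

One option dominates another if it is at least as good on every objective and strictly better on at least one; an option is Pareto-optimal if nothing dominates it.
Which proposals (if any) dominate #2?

#1, #3, #8, #10

#1: daily riders 100≥43, capital cost 50≤213, operating cost 36≤60 — dominates #2.
#3: daily riders 96≥43, capital cost 85≤213, operating cost 39≤60 — dominates #2.
#8: daily riders 74≥43, capital cost 80≤213, operating cost 51≤60 — dominates #2.
#10: daily riders 66≥43, capital cost 62≤213, operating cost 9≤60 — dominates #2.
Others (#4, #5, #6, #7, #9) are each worse than #2 on at least one objective.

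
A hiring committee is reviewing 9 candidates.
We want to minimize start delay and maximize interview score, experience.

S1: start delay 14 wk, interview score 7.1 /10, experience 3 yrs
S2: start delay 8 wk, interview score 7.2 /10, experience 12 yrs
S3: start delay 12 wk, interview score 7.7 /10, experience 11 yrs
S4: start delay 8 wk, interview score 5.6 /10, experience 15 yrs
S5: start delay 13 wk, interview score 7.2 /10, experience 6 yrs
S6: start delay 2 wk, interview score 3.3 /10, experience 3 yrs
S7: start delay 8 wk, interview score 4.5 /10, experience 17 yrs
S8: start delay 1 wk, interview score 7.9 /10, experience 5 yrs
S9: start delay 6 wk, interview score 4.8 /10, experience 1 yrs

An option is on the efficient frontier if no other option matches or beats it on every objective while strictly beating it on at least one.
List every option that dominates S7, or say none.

S1: worse on start delay (14 vs 8).
S2: worse on experience (12 vs 17).
S3: worse on start delay (12 vs 8).
S4: worse on experience (15 vs 17).
S5: worse on start delay (13 vs 8).
S6: worse on interview score (3.3 vs 4.5).
S8: worse on experience (5 vs 17).
S9: worse on experience (1 vs 17).
No option dominates S7.

none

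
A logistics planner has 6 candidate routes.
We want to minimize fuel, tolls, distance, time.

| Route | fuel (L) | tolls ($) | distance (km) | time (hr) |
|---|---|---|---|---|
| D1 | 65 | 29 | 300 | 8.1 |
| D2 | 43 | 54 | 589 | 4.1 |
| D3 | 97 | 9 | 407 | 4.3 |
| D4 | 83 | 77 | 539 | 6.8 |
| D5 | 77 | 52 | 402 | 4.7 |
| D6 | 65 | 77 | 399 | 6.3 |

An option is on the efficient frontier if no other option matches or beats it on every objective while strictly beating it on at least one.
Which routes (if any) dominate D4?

D5, D6

D5: fuel 77≤83, tolls 52≤77, distance 402≤539, time 4.7≤6.8 — dominates D4.
D6: fuel 65≤83, tolls 77≤77, distance 399≤539, time 6.3≤6.8 — dominates D4.
Others (D1, D2, D3) are each worse than D4 on at least one objective.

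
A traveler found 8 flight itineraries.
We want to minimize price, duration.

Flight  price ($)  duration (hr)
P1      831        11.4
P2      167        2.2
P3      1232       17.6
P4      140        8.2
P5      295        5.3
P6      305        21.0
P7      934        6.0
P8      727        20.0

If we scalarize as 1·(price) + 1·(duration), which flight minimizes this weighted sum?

P1: 1·831 + 1·11.4 = 842.4
P2: 1·167 + 1·2.2 = 169.2
P3: 1·1232 + 1·17.6 = 1249.6
P4: 1·140 + 1·8.2 = 148.2
P5: 1·295 + 1·5.3 = 300.3
P6: 1·305 + 1·21.0 = 326.0
P7: 1·934 + 1·6.0 = 940.0
P8: 1·727 + 1·20.0 = 747.0
Lowest: P4 at 148.2.

P4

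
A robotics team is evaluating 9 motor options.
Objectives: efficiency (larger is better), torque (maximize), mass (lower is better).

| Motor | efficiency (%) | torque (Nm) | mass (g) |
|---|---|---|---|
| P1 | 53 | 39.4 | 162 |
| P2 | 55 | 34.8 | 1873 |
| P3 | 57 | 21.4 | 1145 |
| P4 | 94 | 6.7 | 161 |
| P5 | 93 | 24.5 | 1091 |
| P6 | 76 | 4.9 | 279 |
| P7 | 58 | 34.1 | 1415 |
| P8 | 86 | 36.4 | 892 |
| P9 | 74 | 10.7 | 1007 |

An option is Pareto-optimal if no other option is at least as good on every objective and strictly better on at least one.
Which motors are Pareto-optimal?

P1, P4, P5, P8

P1: not dominated (best torque).
P2: dominated by P8 (efficiency 86≥55, torque 36.4≥34.8, mass 892≤1873).
P3: dominated by P5 (efficiency 93≥57, torque 24.5≥21.4, mass 1091≤1145).
P4: not dominated (best efficiency).
P5: not dominated.
P6: dominated by P4 (efficiency 94≥76, torque 6.7≥4.9, mass 161≤279).
P7: dominated by P8 (efficiency 86≥58, torque 36.4≥34.1, mass 892≤1415).
P8: not dominated.
P9: dominated by P8 (efficiency 86≥74, torque 36.4≥10.7, mass 892≤1007).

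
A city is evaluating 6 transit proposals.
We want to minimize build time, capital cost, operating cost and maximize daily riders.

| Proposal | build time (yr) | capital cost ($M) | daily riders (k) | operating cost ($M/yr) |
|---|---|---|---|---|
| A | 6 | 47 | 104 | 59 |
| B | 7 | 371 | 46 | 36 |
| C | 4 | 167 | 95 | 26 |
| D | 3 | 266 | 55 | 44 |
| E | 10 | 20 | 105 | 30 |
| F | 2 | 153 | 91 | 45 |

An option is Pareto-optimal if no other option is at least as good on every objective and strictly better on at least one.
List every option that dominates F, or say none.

none

A: worse on build time (6 vs 2).
B: worse on build time (7 vs 2).
C: worse on build time (4 vs 2).
D: worse on build time (3 vs 2).
E: worse on build time (10 vs 2).
No option dominates F.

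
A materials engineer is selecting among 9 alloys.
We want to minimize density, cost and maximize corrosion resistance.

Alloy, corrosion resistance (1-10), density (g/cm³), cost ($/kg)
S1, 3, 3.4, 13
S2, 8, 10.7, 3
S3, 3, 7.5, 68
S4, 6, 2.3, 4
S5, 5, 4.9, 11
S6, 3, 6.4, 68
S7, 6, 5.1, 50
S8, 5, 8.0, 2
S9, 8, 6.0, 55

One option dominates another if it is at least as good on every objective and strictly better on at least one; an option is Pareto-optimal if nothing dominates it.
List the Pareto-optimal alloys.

S1: dominated by S4 (corrosion resistance 6≥3, density 2.3≤3.4, cost 4≤13).
S2: not dominated.
S3: dominated by S1 (corrosion resistance 3≥3, density 3.4≤7.5, cost 13≤68).
S4: not dominated (best density).
S5: dominated by S4 (corrosion resistance 6≥5, density 2.3≤4.9, cost 4≤11).
S6: dominated by S1 (corrosion resistance 3≥3, density 3.4≤6.4, cost 13≤68).
S7: dominated by S4 (corrosion resistance 6≥6, density 2.3≤5.1, cost 4≤50).
S8: not dominated (best cost).
S9: not dominated.

S2, S4, S8, S9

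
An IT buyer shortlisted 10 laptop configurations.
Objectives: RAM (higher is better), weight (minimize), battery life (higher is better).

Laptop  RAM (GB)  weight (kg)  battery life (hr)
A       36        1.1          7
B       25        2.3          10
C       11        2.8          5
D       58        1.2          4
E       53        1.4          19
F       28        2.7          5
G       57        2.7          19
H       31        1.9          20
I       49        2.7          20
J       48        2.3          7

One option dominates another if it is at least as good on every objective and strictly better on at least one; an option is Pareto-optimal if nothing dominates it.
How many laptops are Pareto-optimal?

6

A: not dominated (best weight).
B: dominated by E (RAM 53≥25, weight 1.4≤2.3, battery life 19≥10).
C: dominated by A (RAM 36≥11, weight 1.1≤2.8, battery life 7≥5).
D: not dominated (best RAM).
E: not dominated.
F: dominated by A (RAM 36≥28, weight 1.1≤2.7, battery life 7≥5).
G: not dominated.
H: not dominated.
I: not dominated.
J: dominated by E (RAM 53≥48, weight 1.4≤2.3, battery life 19≥7).
Pareto-optimal: A, D, E, G, H, I → 6.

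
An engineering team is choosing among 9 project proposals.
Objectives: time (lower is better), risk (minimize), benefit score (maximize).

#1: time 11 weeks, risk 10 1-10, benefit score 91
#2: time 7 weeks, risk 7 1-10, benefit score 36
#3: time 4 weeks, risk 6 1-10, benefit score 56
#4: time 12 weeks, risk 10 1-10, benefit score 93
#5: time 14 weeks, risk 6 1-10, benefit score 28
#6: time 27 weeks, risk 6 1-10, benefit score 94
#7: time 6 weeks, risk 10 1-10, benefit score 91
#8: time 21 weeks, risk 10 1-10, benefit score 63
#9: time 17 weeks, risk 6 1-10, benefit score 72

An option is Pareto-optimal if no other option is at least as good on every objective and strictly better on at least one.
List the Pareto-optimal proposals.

#1: dominated by #7 (time 6≤11, risk 10≤10, benefit score 91≥91).
#2: dominated by #3 (time 4≤7, risk 6≤7, benefit score 56≥36).
#3: not dominated (best time).
#4: not dominated.
#5: dominated by #3 (time 4≤14, risk 6≤6, benefit score 56≥28).
#6: not dominated (best benefit score).
#7: not dominated.
#8: dominated by #1 (time 11≤21, risk 10≤10, benefit score 91≥63).
#9: not dominated.

#3, #4, #6, #7, #9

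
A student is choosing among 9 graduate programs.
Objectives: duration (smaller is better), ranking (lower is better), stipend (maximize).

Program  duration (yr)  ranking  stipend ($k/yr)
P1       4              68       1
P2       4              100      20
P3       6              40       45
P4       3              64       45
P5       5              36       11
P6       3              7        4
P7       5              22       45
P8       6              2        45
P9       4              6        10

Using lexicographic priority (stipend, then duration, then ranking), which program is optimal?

P4

First maximize stipend: best is 45, kept {P3, P4, P7, P8}.
Then minimize duration: best is 3, kept {P4}.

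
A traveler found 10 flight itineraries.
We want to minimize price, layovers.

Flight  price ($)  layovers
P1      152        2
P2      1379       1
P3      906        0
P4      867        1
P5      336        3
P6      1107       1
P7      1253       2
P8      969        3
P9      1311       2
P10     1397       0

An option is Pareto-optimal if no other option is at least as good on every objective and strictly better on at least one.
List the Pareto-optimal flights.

P1, P3, P4

P1: not dominated (best price).
P2: dominated by P3 (price 906≤1379, layovers 0≤1).
P3: not dominated.
P4: not dominated.
P5: dominated by P1 (price 152≤336, layovers 2≤3).
P6: dominated by P3 (price 906≤1107, layovers 0≤1).
P7: dominated by P1 (price 152≤1253, layovers 2≤2).
P8: dominated by P1 (price 152≤969, layovers 2≤3).
P9: dominated by P1 (price 152≤1311, layovers 2≤2).
P10: dominated by P3 (price 906≤1397, layovers 0≤0).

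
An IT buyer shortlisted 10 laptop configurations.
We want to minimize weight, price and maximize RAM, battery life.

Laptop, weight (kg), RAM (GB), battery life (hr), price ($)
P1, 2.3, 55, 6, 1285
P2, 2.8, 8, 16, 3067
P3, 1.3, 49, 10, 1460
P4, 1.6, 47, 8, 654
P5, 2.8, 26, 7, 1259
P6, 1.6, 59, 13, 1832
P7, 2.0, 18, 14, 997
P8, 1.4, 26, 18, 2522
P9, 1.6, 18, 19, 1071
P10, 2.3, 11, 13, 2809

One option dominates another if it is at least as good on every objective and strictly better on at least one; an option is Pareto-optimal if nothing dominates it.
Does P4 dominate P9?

P4 vs P9: P4 is worse on battery life (8 vs 19), so it does not dominate P9.

No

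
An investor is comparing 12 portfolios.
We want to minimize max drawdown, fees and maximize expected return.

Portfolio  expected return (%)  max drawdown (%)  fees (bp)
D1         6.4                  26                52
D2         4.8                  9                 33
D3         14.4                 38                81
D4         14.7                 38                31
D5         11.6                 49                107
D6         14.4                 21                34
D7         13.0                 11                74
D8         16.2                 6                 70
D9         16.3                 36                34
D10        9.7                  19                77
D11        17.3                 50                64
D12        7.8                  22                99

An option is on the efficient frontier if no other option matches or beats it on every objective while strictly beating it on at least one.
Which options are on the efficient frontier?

D1: dominated by D6 (expected return 14.4≥6.4, max drawdown 21≤26, fees 34≤52).
D2: not dominated.
D3: dominated by D4 (expected return 14.7≥14.4, max drawdown 38≤38, fees 31≤81).
D4: not dominated (best fees).
D5: dominated by D3 (expected return 14.4≥11.6, max drawdown 38≤49, fees 81≤107).
D6: not dominated.
D7: dominated by D8 (expected return 16.2≥13.0, max drawdown 6≤11, fees 70≤74).
D8: not dominated (best max drawdown).
D9: not dominated.
D10: dominated by D7 (expected return 13.0≥9.7, max drawdown 11≤19, fees 74≤77).
D11: not dominated (best expected return).
D12: dominated by D6 (expected return 14.4≥7.8, max drawdown 21≤22, fees 34≤99).

D2, D4, D6, D8, D9, D11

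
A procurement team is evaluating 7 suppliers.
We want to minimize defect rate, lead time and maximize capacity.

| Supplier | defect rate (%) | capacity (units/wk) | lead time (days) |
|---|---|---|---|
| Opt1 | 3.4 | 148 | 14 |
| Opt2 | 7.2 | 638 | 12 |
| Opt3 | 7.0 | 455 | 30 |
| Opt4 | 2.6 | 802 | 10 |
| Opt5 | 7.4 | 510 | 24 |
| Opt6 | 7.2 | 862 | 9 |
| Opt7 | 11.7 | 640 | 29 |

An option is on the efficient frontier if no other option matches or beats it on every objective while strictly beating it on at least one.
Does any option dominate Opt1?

Opt4 vs Opt1: defect rate 2.6≤3.4, capacity 802≥148, lead time 10≤14 — Opt4 is at least as good on every objective and strictly better on at least one, so Opt4 dominates Opt1.

Yes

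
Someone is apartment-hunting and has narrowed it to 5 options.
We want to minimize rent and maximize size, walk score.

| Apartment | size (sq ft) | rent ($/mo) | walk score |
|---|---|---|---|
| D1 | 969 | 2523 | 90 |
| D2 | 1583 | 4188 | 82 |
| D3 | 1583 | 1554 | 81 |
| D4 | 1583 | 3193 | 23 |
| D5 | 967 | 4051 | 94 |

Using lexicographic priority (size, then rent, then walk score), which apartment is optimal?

D3

First maximize size: best is 1583, kept {D2, D3, D4}.
Then minimize rent: best is 1554, kept {D3}.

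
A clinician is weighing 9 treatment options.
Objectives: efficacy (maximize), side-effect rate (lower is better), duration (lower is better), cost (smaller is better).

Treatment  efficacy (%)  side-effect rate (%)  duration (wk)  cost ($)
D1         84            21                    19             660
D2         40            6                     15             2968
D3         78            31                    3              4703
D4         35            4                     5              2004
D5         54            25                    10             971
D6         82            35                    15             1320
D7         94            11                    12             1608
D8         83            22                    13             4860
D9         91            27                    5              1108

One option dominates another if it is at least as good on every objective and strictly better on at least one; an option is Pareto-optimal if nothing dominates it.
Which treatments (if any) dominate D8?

D7

D7: efficacy 94≥83, side-effect rate 11≤22, duration 12≤13, cost 1608≤4860 — dominates D8.
Others (D1, D2, D3, D4, D5, D6, D9) are each worse than D8 on at least one objective.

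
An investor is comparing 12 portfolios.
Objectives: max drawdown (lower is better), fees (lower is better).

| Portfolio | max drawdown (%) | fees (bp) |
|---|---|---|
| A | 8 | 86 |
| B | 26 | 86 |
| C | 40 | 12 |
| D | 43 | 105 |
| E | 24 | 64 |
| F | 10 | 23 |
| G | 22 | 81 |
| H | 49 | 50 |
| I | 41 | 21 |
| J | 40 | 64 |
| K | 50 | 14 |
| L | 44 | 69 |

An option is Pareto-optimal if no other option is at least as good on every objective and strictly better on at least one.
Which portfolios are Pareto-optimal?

A, C, F

A: not dominated (best max drawdown).
B: dominated by A (max drawdown 8≤26, fees 86≤86).
C: not dominated (best fees).
D: dominated by A (max drawdown 8≤43, fees 86≤105).
E: dominated by F (max drawdown 10≤24, fees 23≤64).
F: not dominated.
G: dominated by F (max drawdown 10≤22, fees 23≤81).
H: dominated by C (max drawdown 40≤49, fees 12≤50).
I: dominated by C (max drawdown 40≤41, fees 12≤21).
J: dominated by C (max drawdown 40≤40, fees 12≤64).
K: dominated by C (max drawdown 40≤50, fees 12≤14).
L: dominated by C (max drawdown 40≤44, fees 12≤69).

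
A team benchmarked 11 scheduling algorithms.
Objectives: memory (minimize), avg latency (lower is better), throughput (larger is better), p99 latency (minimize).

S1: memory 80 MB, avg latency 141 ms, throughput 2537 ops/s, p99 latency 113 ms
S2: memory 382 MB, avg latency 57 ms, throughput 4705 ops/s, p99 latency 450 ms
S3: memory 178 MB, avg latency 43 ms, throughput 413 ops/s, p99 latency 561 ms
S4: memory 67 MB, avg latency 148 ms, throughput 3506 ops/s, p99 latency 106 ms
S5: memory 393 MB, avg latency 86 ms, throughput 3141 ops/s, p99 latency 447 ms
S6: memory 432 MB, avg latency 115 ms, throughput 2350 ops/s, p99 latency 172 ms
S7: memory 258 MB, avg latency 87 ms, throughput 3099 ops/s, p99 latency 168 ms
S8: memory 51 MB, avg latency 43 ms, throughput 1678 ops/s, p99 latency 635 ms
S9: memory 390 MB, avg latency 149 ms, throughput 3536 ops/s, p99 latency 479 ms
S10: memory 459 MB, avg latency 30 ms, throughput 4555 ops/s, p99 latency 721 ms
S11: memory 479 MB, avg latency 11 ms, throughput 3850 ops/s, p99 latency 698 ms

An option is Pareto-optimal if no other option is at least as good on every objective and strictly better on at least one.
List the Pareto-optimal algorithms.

S1, S2, S3, S4, S5, S7, S8, S10, S11

S1: not dominated.
S2: not dominated (best throughput).
S3: not dominated.
S4: not dominated (best p99 latency).
S5: not dominated.
S6: dominated by S7 (memory 258≤432, avg latency 87≤115, throughput 3099≥2350, p99 latency 168≤172).
S7: not dominated.
S8: not dominated (best memory).
S9: dominated by S2 (memory 382≤390, avg latency 57≤149, throughput 4705≥3536, p99 latency 450≤479).
S10: not dominated.
S11: not dominated (best avg latency).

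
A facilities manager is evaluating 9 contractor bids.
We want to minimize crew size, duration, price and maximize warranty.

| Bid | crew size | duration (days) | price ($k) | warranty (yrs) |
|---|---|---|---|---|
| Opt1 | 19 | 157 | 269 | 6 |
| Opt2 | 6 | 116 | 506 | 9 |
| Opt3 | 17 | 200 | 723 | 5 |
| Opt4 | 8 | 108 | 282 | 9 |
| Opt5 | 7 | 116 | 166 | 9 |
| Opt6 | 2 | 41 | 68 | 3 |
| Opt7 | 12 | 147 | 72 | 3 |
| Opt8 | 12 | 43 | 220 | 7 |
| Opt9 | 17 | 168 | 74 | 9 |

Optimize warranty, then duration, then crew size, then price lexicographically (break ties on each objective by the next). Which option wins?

First maximize warranty: best is 9, kept {Opt2, Opt4, Opt5, Opt9}.
Then minimize duration: best is 108, kept {Opt4}.

Opt4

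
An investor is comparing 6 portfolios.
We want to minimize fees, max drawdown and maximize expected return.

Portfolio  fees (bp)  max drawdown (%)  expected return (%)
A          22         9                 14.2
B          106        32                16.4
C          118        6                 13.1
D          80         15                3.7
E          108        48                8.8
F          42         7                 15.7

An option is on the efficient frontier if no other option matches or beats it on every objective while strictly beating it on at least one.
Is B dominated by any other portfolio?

A: worse on expected return (14.2 vs 16.4).
C: worse on fees (118 vs 106).
D: worse on expected return (3.7 vs 16.4).
E: worse on fees (108 vs 106).
F: worse on expected return (15.7 vs 16.4).
No option is at least as good as B on every objective and strictly better on one.

No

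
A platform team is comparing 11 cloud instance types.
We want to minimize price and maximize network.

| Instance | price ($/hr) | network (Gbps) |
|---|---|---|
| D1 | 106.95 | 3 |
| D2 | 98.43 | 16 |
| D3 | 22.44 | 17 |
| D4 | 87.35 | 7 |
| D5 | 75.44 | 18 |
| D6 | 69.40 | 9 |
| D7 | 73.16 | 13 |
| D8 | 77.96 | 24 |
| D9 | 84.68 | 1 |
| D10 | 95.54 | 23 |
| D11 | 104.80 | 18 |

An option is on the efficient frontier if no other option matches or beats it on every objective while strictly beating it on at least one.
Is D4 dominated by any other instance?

D3 vs D4: price 22.44≤87.35, network 17≥7 — D3 is at least as good on every objective and strictly better on at least one, so D3 dominates D4.

Yes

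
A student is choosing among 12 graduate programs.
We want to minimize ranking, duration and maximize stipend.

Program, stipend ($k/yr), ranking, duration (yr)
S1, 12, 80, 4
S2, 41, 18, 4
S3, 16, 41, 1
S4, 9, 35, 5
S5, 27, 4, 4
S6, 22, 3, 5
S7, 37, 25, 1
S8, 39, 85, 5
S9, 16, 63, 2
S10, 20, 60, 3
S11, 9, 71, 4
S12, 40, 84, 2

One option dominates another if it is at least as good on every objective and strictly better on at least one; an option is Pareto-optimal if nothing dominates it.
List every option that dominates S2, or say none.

none

S1: worse on stipend (12 vs 41).
S3: worse on stipend (16 vs 41).
S4: worse on stipend (9 vs 41).
S5: worse on stipend (27 vs 41).
S6: worse on stipend (22 vs 41).
S7: worse on stipend (37 vs 41).
S8: worse on stipend (39 vs 41).
S9: worse on stipend (16 vs 41).
S10: worse on stipend (20 vs 41).
S11: worse on stipend (9 vs 41).
S12: worse on stipend (40 vs 41).
No option dominates S2.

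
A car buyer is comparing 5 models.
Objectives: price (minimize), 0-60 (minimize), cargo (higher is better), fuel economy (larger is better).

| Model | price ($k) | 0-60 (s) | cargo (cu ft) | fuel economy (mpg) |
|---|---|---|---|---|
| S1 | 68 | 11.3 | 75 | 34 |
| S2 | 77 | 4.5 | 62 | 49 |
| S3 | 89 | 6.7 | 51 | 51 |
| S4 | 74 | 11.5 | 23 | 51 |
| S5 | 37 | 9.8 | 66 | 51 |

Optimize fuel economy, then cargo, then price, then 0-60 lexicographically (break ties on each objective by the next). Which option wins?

S5

First maximize fuel economy: best is 51, kept {S3, S4, S5}.
Then maximize cargo: best is 66, kept {S5}.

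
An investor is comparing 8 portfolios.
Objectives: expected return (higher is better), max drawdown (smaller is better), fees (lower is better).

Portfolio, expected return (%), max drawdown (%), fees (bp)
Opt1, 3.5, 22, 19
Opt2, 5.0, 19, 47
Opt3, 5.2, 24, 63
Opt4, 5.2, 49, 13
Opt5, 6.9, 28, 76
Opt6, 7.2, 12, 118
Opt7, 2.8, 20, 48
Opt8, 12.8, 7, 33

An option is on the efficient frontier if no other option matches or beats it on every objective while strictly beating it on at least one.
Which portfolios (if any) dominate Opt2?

Opt8: expected return 12.8≥5.0, max drawdown 7≤19, fees 33≤47 — dominates Opt2.
Others (Opt1, Opt3, Opt4, Opt5, Opt6, Opt7) are each worse than Opt2 on at least one objective.

Opt8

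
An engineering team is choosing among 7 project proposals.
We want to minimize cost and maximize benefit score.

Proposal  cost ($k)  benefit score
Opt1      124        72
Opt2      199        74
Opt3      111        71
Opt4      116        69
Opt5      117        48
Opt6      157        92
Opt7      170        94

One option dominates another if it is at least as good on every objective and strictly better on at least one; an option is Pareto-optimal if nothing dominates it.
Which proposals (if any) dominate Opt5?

Opt3, Opt4

Opt3: cost 111≤117, benefit score 71≥48 — dominates Opt5.
Opt4: cost 116≤117, benefit score 69≥48 — dominates Opt5.
Others (Opt1, Opt2, Opt6, Opt7) are each worse than Opt5 on at least one objective.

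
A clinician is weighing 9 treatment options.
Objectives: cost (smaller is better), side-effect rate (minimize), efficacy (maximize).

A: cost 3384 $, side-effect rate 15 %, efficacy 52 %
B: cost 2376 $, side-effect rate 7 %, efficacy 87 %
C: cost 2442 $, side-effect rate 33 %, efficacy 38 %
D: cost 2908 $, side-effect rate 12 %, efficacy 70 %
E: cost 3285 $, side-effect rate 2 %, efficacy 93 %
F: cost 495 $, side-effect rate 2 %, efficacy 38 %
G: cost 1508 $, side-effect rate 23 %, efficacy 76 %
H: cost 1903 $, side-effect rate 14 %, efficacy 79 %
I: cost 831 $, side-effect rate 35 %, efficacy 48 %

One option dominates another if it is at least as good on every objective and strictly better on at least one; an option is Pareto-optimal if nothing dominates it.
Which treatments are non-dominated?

A: dominated by B (cost 2376≤3384, side-effect rate 7≤15, efficacy 87≥52).
B: not dominated.
C: dominated by B (cost 2376≤2442, side-effect rate 7≤33, efficacy 87≥38).
D: dominated by B (cost 2376≤2908, side-effect rate 7≤12, efficacy 87≥70).
E: not dominated (best efficacy).
F: not dominated (best cost).
G: not dominated.
H: not dominated.
I: not dominated.

B, E, F, G, H, I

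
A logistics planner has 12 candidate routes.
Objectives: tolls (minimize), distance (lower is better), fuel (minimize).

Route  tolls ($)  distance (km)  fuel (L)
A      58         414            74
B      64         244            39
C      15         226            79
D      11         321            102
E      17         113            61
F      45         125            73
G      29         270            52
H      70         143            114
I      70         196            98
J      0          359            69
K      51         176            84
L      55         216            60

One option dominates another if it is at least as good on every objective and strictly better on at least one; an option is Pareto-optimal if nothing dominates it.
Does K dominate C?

No

K vs C: K is worse on tolls (51 vs 15), so it does not dominate C.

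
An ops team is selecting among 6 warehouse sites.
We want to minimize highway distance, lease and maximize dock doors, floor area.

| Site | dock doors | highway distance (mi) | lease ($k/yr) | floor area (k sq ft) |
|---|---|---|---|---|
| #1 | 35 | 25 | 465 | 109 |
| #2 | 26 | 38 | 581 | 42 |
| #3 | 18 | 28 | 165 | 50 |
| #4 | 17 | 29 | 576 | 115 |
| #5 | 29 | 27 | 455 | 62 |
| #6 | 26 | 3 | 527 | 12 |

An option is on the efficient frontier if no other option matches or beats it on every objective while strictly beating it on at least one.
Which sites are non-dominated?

#1: not dominated (best dock doors).
#2: dominated by #1 (dock doors 35≥26, highway distance 25≤38, lease 465≤581, floor area 109≥42).
#3: not dominated (best lease).
#4: not dominated (best floor area).
#5: not dominated.
#6: not dominated (best highway distance).

#1, #3, #4, #5, #6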